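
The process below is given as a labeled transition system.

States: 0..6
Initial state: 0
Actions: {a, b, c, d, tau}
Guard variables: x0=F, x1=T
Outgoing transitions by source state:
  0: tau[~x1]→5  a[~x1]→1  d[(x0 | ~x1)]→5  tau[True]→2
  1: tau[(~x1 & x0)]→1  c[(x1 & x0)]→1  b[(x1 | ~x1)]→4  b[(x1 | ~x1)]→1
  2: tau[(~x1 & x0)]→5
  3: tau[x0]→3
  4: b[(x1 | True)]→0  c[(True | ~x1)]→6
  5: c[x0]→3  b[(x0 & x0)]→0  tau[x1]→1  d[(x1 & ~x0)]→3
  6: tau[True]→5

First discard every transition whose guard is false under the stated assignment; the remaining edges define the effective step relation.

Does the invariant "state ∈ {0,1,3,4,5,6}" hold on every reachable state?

Allowed set {0,1,3,4,5,6}
Reachable = {0,2}
  0: ✓
  2: outside
counterexample path to 2: tau

Answer: INVARIANT VIOLATED at state 2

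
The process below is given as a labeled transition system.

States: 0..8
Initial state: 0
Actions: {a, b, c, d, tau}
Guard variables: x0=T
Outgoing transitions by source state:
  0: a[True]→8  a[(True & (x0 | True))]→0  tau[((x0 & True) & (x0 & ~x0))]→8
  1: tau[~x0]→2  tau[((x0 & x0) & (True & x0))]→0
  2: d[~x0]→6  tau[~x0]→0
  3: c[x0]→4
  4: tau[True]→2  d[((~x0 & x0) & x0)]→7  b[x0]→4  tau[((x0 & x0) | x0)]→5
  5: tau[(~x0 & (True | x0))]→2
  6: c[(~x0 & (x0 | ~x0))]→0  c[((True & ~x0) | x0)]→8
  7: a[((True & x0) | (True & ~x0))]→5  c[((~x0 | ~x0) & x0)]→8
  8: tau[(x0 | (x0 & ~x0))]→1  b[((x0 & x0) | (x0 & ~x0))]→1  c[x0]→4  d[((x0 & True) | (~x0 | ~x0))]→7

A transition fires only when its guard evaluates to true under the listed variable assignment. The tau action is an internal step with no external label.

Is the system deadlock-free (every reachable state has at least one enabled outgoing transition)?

Answer: DEADLOCK at state 2

Working:
Reachable = {0,1,2,4,5,7,8}
  0: a→0  a→8  [deg 2]
  1: tau→0  [deg 1]
  2: ∅  [STUCK]
  4: b→4  tau→2  tau→5  [deg 3]
  5: ∅  [STUCK]
  7: a→5  [deg 1]
  8: b→1  c→4  d→7  tau→1  [deg 4]
trace reaching 2: a·c·tau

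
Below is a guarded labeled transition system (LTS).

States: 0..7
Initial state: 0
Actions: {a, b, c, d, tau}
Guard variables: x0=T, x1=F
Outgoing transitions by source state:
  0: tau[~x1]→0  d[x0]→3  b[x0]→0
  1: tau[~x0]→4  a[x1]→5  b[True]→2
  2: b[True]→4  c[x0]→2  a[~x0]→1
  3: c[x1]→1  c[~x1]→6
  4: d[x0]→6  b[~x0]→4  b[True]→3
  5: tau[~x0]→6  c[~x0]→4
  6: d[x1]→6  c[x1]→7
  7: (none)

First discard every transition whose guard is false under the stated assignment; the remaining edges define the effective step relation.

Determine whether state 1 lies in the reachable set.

Answer: UNREACHABLE

Trace:
After dropping false guards: 9 live edges.
L0 = {0}
L1 = {3}  cumulative {0,3}
L2 = {6}  cumulative {0,3,6}
R = {0,3,6}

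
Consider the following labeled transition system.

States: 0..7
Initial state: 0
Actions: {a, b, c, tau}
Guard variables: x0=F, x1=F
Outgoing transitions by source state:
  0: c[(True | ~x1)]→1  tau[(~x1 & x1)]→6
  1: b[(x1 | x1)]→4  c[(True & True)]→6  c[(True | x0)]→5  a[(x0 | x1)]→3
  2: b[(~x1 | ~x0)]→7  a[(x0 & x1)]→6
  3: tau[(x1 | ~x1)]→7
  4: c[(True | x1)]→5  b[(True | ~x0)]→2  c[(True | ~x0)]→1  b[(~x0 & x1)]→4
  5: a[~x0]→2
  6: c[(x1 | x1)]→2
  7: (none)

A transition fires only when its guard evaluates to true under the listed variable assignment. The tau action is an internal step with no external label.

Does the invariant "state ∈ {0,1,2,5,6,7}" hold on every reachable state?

Answer: INVARIANT HOLDS

Analysis:
Allowed set {0,1,2,5,6,7}
Reach set: {0,1,2,5,6,7}
  0: safe
  1: safe
  2: safe
  5: safe
  6: safe
  7: safe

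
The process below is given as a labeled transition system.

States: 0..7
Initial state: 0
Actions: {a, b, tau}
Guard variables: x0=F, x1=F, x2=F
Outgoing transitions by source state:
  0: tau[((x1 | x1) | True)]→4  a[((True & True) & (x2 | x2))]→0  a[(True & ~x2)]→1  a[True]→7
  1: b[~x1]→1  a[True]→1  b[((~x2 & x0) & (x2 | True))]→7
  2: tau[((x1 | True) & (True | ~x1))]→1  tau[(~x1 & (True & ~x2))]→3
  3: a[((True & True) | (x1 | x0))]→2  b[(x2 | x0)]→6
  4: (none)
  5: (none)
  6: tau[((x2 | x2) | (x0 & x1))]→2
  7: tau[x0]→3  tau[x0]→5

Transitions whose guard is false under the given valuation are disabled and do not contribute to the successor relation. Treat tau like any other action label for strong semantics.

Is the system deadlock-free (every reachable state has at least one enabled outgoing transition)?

R = {0,1,4,7}
  0: a→1  a→7  tau→4  [deg 3]
  1: a→1  b→1  [deg 2]
  4: ∅  [no exit]
  7: ∅  [no exit]
Path to 4: tau

Answer: DEADLOCK at state 4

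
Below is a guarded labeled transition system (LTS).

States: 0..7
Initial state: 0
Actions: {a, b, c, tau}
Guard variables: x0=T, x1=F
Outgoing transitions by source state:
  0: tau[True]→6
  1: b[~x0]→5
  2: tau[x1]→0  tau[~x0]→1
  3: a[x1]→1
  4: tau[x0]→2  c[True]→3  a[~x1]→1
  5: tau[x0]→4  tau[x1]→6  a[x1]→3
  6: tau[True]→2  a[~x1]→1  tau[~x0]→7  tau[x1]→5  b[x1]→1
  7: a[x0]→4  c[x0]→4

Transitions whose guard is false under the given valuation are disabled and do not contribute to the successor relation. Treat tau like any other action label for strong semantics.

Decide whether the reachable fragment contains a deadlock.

Reach set: {0,1,2,6}
  0: tau→6  [1 exit(s)]
  1: ∅  [STUCK]
  2: ∅  [STUCK]
  6: a→1  tau→2  [2 exit(s)]
trace reaching 1: tau·a

Answer: DEADLOCK at state 1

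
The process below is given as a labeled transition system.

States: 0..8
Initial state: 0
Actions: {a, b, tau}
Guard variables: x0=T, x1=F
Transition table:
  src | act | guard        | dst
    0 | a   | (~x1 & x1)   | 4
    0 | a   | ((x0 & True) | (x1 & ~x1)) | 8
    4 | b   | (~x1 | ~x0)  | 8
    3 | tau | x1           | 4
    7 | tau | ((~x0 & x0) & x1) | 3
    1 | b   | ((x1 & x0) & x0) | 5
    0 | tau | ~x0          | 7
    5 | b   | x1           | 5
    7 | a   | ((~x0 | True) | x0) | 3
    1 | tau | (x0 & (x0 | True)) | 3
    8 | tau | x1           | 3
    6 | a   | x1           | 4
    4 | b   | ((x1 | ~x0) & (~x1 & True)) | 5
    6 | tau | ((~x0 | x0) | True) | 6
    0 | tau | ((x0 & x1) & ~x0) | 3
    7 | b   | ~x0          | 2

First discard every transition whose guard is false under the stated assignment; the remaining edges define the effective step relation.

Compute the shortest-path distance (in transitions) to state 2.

Answer: UNREACHABLE

Trace:
Layered search for 2:
  L0 = {0}
  L1 = {8}
2 never appears.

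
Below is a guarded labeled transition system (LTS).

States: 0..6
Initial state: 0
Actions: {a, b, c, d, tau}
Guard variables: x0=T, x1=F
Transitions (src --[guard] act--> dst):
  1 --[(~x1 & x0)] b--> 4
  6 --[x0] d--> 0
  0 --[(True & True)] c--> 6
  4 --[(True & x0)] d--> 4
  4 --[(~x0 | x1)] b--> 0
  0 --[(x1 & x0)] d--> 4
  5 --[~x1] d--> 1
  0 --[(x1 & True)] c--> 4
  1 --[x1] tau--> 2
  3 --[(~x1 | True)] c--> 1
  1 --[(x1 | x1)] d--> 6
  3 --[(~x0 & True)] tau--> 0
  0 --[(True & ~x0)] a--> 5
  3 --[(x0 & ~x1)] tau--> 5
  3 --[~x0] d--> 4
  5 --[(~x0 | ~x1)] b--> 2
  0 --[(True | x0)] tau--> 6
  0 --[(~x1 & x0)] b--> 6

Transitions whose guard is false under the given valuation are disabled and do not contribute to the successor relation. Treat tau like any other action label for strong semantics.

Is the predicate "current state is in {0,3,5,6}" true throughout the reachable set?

Answer: INVARIANT HOLDS

Working:
Inv-set: {0,3,5,6}
Reach set: {0,6}
  0: ✓
  6: ✓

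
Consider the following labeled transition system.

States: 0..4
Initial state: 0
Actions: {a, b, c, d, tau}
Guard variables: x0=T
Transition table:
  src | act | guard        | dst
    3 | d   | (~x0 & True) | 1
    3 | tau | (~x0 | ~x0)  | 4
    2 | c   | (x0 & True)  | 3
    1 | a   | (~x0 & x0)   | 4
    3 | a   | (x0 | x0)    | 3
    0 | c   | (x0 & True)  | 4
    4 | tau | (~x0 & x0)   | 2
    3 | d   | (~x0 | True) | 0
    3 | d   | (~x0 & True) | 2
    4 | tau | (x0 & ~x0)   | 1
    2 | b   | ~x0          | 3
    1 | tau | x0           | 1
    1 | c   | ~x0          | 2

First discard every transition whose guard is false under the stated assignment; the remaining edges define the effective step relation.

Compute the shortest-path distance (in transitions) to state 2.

Answer: UNREACHABLE

Trace:
Layered search for 2:
  depth 0: {0}
  depth 1: {4}
2 never appears.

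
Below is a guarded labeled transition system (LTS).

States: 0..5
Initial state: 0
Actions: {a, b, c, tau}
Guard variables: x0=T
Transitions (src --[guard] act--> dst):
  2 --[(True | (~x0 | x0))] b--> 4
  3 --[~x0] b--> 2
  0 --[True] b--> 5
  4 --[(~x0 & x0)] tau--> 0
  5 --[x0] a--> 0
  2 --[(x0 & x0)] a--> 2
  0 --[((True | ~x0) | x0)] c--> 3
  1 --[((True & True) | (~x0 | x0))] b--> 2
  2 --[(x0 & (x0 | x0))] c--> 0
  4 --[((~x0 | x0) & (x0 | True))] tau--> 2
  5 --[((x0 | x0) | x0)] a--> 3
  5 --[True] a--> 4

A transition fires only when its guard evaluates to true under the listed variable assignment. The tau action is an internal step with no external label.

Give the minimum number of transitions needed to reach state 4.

BFS to 4:
  depth 0: {0}
  depth 1: {3,5}
  depth 2: {4}
4 enters at depth 2; path b·a

Answer: 2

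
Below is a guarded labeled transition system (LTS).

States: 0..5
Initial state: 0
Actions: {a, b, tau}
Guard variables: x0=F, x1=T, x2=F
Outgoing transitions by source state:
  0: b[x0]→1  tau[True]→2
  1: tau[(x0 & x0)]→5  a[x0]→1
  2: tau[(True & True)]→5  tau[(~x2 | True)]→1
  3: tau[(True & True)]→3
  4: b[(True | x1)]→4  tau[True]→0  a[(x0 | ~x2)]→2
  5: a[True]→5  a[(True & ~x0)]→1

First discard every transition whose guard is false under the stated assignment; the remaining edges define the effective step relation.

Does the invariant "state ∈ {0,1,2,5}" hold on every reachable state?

Answer: INVARIANT HOLDS

Working:
Allowed set {0,1,2,5}
Reach set: {0,1,2,5}
  0: ok
  1: ok
  2: ok
  5: ok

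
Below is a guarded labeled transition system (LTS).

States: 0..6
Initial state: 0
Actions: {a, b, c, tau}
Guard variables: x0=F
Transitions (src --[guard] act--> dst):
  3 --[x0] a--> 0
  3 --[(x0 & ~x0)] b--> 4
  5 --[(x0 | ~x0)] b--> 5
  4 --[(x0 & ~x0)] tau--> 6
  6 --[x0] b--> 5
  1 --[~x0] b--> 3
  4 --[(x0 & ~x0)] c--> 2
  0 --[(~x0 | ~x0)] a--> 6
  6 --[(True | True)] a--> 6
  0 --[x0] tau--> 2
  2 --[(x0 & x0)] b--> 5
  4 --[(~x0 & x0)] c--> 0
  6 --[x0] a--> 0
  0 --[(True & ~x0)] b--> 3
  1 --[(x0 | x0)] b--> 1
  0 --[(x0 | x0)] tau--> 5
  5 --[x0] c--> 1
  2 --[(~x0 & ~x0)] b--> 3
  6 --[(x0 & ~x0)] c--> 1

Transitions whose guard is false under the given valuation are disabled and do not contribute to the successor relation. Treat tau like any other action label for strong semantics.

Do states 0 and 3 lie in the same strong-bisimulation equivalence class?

Refine partition for ~:
  π0 = {{0,1,2,3,4,5,6}}
  π1 = {{0},{1,2,5},{3,4},{6}}
  π2 = {{0},{1,2},{3,4},{5},{6}}
stable after 3 split(s): 5 block(s)
class of 0: {0}; class of 3: {3,4}

Answer: NOT BISIMILAR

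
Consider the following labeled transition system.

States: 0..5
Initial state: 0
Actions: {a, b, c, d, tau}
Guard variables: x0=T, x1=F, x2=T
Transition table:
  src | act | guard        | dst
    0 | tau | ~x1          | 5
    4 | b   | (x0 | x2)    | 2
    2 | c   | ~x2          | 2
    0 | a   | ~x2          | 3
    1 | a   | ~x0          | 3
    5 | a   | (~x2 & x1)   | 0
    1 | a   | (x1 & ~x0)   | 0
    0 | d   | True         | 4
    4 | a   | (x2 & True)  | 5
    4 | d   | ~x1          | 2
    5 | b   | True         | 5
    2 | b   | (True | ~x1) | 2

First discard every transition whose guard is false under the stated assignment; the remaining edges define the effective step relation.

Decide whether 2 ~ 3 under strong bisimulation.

Bisimulation quotient by refinement:
  round 0: {{0,1,2,3,4,5}}
  round 1: {{0},{1,3},{2,5},{4}}
Fixed point at round 2; 4 class(es).
class of 2: {2,5}; class of 3: {1,3}

Answer: NOT BISIMILAR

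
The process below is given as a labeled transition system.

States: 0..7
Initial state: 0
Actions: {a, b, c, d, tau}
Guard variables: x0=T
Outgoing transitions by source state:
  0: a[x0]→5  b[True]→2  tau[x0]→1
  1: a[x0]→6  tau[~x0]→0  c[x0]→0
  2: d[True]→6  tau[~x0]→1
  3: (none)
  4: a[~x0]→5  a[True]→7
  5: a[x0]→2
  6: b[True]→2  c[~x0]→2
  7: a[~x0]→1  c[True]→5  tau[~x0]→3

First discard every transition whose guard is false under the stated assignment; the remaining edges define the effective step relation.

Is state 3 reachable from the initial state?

10 transition(s) survive guard evaluation.
depth 0: {0}
depth 1: {1,2,5}  cumulative {0,1,2,5}
depth 2: {6}  cumulative {0,1,2,5,6}
Reachable = {0,1,2,5,6}

Answer: UNREACHABLE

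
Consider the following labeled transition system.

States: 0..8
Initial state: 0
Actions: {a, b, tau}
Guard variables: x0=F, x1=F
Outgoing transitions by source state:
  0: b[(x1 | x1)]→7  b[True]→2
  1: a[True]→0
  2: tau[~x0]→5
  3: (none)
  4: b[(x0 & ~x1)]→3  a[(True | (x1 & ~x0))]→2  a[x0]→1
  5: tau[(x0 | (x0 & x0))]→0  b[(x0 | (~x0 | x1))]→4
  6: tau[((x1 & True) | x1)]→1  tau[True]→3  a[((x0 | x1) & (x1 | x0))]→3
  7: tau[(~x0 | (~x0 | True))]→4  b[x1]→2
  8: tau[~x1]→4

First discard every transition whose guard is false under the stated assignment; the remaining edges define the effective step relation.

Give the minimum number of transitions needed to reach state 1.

BFS to 1:
  L0 = {0}
  L1 = {2}
  L2 = {5}
  L3 = {4}
1 never appears.

Answer: UNREACHABLE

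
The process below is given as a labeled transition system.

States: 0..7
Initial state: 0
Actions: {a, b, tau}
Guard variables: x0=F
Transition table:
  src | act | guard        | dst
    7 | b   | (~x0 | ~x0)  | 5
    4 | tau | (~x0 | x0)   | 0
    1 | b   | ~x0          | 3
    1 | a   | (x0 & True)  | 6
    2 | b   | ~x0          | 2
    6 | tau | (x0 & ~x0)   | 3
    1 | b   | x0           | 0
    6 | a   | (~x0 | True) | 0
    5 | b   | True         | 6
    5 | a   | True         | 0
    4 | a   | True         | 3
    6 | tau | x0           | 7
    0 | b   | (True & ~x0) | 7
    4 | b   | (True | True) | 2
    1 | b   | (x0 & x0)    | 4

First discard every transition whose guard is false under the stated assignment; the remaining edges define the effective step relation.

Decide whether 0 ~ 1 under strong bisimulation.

Compute ~ classes (split until stable):
  π0 = {{0,1,2,3,4,5,6,7}}
  π1 = {{0,1,2,7},{3},{4},{5},{6}}
  π2 = {{0,2},{1},{3},{4},{5},{6},{7}}
  π3 = {{0},{1},{2},{3},{4},{5},{6},{7}}
8 equivalence class(es) (converged in 4)
class of 0: {0}; class of 1: {1}

Answer: NOT BISIMILAR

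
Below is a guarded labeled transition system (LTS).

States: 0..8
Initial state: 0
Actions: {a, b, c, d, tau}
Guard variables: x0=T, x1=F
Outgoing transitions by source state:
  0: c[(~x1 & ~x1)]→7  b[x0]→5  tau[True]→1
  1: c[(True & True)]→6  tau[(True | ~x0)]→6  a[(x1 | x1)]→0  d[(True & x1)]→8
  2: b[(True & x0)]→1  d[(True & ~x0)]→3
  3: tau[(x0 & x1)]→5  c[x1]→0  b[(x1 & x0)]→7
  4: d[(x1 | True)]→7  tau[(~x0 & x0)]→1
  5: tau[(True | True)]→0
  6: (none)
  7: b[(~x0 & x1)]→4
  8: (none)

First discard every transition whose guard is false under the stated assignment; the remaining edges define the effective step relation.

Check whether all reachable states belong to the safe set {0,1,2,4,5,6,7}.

Answer: INVARIANT HOLDS

Trace:
Allowed set {0,1,2,4,5,6,7}
R = {0,1,5,6,7}
  0: ok
  1: ok
  5: ok
  6: ok
  7: ok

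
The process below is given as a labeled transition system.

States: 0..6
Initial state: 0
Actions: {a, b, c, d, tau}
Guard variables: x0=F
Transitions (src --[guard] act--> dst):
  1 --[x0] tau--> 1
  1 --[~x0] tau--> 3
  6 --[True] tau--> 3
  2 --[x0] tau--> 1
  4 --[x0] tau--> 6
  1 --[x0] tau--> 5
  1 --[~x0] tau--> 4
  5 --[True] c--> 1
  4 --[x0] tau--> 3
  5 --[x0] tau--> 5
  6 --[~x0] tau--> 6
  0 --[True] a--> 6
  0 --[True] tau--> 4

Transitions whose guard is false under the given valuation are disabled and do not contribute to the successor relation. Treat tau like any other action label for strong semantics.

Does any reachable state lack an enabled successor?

Answer: DEADLOCK at state 3

Working:
Reach set: {0,3,4,6}
  0: a→6  tau→4  [2 exit(s)]
  3: ∅  [deadlock]
  4: ∅  [deadlock]
  6: tau→3  tau→6  [2 exit(s)]
witness 3: a·tau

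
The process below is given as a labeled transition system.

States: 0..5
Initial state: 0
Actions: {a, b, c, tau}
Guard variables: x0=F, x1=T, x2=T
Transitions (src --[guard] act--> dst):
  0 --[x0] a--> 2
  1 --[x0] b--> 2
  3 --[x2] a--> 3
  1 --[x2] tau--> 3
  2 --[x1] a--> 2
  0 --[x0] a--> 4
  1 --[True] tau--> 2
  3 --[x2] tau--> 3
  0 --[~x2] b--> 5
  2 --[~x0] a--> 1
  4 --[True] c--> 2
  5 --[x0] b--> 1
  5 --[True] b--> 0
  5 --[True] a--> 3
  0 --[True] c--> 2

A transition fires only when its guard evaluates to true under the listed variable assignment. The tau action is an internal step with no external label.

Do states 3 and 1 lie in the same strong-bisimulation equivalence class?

Bisimulation quotient by refinement:
  P[0] = {{0,1,2,3,4,5}}
  P[1] = {{0,4},{1},{2},{3},{5}}
stable after 2 split(s): 5 block(s)
3∈{3}, 1∈{1}

Answer: NOT BISIMILAR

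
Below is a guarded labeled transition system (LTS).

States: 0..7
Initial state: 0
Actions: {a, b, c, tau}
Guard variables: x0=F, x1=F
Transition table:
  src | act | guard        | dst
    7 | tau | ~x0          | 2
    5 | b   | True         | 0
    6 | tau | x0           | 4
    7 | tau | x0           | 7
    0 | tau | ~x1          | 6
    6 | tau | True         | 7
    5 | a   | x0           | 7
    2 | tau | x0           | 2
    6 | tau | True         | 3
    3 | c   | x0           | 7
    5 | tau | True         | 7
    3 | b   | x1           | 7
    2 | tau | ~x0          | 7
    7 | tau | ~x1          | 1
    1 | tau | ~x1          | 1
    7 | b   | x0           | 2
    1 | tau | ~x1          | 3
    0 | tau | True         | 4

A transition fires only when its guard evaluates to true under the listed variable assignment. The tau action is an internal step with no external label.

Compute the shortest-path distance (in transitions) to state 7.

Answer: 2

Analysis:
BFS to 7:
  L0 = {0}
  L1 = {4,6}
  L2 = {3,7}
7 enters at depth 2; path tau·tau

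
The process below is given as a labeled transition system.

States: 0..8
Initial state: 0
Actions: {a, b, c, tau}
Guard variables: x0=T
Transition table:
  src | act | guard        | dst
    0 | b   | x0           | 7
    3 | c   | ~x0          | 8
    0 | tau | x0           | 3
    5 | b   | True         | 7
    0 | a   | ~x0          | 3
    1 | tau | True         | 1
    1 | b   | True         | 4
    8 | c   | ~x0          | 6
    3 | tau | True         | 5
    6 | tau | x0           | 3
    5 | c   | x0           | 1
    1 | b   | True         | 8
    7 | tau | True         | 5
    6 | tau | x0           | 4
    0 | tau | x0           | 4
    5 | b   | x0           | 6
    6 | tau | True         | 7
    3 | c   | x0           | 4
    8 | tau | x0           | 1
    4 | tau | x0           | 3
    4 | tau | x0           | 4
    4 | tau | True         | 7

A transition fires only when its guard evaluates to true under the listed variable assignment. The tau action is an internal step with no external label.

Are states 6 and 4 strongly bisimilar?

Compute ~ classes (split until stable):
  round 0: {{0,1,2,3,4,5,6,7,8}}
  round 1: {{0,1},{2},{3},{4,6,7,8},{5}}
  round 2: {{0},{1},{2},{3},{4,6},{5},{7},{8}}
8 equivalence class(es) (converged in 3)
6∈{4,6}, 4∈{4,6}

Answer: BISIMILAR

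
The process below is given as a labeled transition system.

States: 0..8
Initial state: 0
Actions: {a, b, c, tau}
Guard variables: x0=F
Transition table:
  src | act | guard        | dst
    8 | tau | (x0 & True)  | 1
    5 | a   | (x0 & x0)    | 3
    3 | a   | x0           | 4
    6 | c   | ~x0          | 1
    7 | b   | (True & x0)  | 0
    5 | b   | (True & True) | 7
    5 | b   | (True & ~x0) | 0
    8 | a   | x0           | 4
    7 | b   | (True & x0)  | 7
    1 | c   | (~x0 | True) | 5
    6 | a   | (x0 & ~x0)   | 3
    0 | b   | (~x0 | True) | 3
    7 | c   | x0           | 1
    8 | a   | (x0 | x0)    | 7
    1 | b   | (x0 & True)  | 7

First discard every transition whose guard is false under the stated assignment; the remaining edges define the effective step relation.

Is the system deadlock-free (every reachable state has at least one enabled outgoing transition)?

Answer: DEADLOCK at state 3

Analysis:
Reach set: {0,3}
  0: b→3  [1 out]
  3: ∅  [no exit]
witness 3: b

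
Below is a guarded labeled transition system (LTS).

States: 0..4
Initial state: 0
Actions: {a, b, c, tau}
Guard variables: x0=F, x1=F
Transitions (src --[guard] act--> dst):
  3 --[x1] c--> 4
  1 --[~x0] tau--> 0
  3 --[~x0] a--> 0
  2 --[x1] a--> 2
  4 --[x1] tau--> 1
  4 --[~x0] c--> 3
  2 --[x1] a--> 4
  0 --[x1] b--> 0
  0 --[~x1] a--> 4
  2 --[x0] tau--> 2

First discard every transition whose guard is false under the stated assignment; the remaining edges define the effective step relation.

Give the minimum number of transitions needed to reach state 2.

Answer: UNREACHABLE

Analysis:
BFS to 2:
  depth 0: {0}
  depth 1: {4}
  depth 2: {3}
2 never appears.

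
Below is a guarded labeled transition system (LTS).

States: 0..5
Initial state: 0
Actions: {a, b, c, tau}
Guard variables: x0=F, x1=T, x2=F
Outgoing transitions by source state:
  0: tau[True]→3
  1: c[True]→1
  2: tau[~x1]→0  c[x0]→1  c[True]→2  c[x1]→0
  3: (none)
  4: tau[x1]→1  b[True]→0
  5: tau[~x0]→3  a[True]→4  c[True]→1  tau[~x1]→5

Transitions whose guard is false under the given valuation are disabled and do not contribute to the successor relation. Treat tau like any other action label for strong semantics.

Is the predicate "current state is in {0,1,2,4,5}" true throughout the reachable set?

Allowed set {0,1,2,4,5}
R = {0,3}
  0: safe
  3: outside
counterexample path to 3: tau

Answer: INVARIANT VIOLATED at state 3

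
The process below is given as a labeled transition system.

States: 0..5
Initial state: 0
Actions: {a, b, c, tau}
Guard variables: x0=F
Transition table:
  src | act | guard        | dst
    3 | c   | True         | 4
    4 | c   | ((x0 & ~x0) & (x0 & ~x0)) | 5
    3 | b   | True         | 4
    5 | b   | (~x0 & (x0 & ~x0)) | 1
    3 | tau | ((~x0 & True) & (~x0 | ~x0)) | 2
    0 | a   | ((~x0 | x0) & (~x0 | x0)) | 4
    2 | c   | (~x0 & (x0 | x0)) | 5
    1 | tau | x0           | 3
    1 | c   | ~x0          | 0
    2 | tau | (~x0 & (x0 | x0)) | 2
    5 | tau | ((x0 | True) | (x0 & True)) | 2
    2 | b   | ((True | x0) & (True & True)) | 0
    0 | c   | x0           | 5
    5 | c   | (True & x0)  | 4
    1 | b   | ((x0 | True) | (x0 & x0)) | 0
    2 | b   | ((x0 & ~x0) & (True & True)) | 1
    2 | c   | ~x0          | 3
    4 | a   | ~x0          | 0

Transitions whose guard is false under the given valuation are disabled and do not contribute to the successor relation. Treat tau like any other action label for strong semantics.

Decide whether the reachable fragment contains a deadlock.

Answer: DEADLOCK-FREE

Working:
Reach set: {0,4}
  0: a→4  [1 exit(s)]
  4: a→0  [1 exit(s)]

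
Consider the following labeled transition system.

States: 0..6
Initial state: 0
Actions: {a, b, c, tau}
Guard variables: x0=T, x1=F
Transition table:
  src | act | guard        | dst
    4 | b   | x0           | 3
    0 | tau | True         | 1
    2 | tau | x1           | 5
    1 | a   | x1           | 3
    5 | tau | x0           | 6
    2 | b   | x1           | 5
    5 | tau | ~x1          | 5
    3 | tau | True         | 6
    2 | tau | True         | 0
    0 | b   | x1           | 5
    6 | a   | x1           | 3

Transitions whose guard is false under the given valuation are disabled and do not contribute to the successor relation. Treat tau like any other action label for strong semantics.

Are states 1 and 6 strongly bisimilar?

Answer: BISIMILAR

Working:
Compute ~ classes (split until stable):
  π0 = {{0,1,2,3,4,5,6}}
  π1 = {{0,2,3,5},{1,6},{4}}
  π2 = {{0,3},{1,6},{2},{4},{5}}
5 equivalence class(es) (converged in 3)
class of 1: {1,6}; class of 6: {1,6}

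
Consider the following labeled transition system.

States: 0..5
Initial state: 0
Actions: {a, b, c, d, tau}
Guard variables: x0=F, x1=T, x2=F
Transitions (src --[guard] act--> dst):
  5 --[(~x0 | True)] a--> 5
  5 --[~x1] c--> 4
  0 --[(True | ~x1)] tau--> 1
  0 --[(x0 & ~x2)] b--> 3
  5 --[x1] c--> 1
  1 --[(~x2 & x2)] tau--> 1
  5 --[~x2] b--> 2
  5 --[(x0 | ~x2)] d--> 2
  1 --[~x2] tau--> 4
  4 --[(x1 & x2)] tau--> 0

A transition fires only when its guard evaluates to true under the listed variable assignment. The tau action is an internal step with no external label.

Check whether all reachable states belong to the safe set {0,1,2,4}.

Allowed set {0,1,2,4}
Reachable = {0,1,4}
  0: ok
  1: ok
  4: ok

Answer: INVARIANT HOLDS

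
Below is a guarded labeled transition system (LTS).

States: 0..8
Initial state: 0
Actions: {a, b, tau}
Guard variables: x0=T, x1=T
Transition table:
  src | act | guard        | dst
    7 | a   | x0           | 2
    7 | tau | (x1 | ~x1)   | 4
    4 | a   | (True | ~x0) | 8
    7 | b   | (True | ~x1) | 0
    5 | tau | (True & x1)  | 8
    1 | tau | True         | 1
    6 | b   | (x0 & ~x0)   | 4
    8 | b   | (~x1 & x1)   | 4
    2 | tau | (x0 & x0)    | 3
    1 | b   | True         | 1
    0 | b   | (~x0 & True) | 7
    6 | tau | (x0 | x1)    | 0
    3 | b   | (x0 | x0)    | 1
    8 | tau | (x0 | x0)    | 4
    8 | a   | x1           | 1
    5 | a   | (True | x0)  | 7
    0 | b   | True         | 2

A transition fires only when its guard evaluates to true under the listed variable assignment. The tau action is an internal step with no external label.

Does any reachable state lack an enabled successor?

Answer: DEADLOCK-FREE

Working:
Reachable = {0,1,2,3}
  0: b→2  [deg 1]
  1: b→1  tau→1  [deg 2]
  2: tau→3  [deg 1]
  3: b→1  [deg 1]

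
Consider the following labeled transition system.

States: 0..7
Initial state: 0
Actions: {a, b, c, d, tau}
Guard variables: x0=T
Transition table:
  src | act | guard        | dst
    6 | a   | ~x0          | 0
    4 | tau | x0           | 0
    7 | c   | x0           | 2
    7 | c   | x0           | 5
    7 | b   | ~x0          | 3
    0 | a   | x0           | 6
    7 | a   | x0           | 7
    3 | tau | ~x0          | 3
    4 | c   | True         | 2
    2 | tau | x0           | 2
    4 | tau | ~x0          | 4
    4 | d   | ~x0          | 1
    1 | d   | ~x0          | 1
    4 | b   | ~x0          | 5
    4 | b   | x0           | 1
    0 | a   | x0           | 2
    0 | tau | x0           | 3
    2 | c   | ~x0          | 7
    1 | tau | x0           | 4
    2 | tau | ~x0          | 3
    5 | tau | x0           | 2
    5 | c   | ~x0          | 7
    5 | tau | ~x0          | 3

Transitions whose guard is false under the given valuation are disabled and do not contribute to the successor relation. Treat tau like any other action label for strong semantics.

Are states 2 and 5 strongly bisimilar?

Answer: BISIMILAR

Trace:
Refine partition for ~:
  P[0] = {{0,1,2,3,4,5,6,7}}
  P[1] = {{0},{1,2,5},{3,6},{4},{7}}
  P[2] = {{0},{1},{2,5},{3,6},{4},{7}}
6 equivalence class(es) (converged in 3)
class of 2: {2,5}; class of 5: {2,5}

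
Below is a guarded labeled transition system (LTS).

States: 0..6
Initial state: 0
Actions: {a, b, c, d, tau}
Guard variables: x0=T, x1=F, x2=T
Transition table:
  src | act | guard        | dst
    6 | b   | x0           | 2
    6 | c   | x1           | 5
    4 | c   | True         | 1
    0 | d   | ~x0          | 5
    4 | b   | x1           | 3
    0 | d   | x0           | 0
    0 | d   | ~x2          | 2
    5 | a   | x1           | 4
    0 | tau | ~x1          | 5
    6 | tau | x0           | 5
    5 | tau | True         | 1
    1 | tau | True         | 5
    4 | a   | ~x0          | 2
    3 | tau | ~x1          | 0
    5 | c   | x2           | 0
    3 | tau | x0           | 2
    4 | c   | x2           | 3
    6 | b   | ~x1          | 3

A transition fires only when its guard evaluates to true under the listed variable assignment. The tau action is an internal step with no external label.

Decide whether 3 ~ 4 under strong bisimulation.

Answer: NOT BISIMILAR

Trace:
Refine partition for ~:
  round 0: {{0,1,2,3,4,5,6}}
  round 1: {{0},{1,3},{2},{4},{5},{6}}
  round 2: {{0},{1},{2},{3},{4},{5},{6}}
Fixed point at round 3; 7 class(es).
[3]={3}  [4]={4}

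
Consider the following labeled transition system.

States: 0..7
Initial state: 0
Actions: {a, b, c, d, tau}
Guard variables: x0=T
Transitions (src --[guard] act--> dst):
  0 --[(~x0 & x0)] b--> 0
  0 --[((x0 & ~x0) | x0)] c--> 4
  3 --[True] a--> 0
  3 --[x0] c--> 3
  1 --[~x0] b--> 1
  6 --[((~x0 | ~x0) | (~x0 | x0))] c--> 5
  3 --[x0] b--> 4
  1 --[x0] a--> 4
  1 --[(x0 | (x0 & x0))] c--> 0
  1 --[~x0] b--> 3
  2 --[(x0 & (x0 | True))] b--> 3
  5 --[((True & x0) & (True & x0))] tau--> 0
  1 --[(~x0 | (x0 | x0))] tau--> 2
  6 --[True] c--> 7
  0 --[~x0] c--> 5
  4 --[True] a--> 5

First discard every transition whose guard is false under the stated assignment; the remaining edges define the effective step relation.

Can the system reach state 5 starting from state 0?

Answer: REACHABLE

Working:
After dropping false guards: 12 live edges.
L0 = {0}
L1 = {4}  now seen {0,4}
L2 = {5}  now seen {0,4,5}
Reach set: {0,4,5}
witness 5: c·a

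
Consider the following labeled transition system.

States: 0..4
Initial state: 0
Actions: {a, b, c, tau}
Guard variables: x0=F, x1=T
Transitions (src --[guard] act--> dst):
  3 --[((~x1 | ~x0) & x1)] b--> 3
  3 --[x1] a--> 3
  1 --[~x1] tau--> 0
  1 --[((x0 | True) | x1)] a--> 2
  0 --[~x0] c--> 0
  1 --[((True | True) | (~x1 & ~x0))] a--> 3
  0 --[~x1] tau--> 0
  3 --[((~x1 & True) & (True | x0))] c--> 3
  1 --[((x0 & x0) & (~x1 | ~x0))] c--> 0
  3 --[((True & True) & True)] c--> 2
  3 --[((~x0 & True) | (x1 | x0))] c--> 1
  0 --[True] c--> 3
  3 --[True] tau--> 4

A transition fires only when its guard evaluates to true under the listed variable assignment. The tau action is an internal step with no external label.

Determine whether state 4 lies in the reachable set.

Answer: REACHABLE

Working:
Guard filter leaves 9 enabled edge(s).
L0 = {0}
L1 = {3}  cumulative {0,3}
L2 = {1,2,4}  cumulative {0,1,2,3,4}
Reachable = {0,1,2,3,4}
trace reaching 4: c·tau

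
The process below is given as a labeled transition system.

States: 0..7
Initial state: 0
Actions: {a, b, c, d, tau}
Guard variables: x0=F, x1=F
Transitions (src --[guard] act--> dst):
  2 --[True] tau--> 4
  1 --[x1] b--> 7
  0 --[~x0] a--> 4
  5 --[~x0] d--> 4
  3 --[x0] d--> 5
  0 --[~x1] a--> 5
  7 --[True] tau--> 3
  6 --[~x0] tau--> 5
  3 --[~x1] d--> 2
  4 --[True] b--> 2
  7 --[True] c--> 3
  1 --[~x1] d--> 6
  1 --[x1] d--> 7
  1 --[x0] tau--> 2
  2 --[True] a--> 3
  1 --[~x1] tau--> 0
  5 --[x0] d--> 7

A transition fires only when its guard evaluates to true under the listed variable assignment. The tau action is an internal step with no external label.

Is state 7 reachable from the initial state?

Answer: UNREACHABLE

Working:
Guard filter leaves 12 enabled edge(s).
L0 = {0}
L1 = {4,5}  cumulative {0,4,5}
L2 = {2}  cumulative {0,2,4,5}
L3 = {3}  cumulative {0,2,3,4,5}
R = {0,2,3,4,5}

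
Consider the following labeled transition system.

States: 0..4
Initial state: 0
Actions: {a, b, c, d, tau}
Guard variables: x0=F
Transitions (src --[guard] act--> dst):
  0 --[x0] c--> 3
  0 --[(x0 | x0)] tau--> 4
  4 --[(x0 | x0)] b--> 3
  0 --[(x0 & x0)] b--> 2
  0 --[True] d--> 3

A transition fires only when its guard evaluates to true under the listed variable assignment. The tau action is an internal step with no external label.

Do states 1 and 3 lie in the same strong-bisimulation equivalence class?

Bisimulation quotient by refinement:
  P[0] = {{0,1,2,3,4}}
  P[1] = {{0},{1,2,3,4}}
Fixed point at round 2; 2 class(es).
1∈{1,2,3,4}, 3∈{1,2,3,4}

Answer: BISIMILAR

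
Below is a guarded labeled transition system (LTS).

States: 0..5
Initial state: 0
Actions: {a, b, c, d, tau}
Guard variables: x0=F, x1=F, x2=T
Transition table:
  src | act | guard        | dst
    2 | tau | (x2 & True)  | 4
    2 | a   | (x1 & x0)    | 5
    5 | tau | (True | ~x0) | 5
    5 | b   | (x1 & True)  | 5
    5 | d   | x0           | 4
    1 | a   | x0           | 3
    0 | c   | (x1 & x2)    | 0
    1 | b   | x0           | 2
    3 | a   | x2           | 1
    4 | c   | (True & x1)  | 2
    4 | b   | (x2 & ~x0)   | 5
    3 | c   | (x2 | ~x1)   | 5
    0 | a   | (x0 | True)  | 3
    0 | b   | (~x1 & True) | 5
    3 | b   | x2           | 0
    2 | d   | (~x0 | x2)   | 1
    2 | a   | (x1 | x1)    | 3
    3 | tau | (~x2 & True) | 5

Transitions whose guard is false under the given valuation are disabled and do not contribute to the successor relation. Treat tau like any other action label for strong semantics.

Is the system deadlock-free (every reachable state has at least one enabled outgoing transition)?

Answer: DEADLOCK at state 1

Analysis:
Reachable = {0,1,3,5}
  0: a→3  b→5  [2 out]
  1: ∅  [deadlock]
  3: a→1  b→0  c→5  [3 out]
  5: tau→5  [1 out]
witness 1: a·a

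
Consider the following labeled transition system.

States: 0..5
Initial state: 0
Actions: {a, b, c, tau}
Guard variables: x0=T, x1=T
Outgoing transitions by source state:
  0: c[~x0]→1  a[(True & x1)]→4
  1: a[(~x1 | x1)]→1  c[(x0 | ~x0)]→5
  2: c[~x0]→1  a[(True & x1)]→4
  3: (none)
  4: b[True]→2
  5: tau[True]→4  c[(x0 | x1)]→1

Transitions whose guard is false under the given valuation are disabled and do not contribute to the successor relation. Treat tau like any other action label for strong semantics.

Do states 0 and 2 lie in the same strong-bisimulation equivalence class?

Answer: BISIMILAR

Analysis:
Compute ~ classes (split until stable):
  π0 = {{0,1,2,3,4,5}}
  π1 = {{0,2},{1},{3},{4},{5}}
5 equivalence class(es) (converged in 2)
[0]={0,2}  [2]={0,2}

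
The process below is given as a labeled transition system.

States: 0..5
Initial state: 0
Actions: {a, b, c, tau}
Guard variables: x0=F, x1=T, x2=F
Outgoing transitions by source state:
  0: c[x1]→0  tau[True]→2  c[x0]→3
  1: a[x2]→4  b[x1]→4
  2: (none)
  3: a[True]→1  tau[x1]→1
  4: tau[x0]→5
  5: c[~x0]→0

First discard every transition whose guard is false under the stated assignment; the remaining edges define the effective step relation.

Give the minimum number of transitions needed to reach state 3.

Answer: UNREACHABLE

Working:
Layered search for 3:
  Layer 0: {0}
  Layer 1: {2}
3 never appears.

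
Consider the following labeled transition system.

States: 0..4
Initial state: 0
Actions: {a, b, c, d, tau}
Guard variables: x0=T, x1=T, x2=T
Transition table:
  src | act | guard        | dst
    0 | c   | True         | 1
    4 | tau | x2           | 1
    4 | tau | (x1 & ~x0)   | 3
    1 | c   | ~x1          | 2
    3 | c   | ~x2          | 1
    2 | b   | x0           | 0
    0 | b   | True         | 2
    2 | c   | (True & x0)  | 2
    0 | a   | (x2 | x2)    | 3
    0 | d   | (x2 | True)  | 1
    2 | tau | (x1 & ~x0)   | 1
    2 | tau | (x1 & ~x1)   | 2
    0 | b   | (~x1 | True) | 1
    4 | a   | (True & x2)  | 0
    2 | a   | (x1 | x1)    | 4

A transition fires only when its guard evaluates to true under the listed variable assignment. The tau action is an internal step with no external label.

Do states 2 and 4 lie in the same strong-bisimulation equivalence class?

Bisimulation quotient by refinement:
  π0 = {{0,1,2,3,4}}
  π1 = {{0},{1,3},{2},{4}}
Fixed point at round 2; 4 class(es).
class of 2: {2}; class of 4: {4}

Answer: NOT BISIMILAR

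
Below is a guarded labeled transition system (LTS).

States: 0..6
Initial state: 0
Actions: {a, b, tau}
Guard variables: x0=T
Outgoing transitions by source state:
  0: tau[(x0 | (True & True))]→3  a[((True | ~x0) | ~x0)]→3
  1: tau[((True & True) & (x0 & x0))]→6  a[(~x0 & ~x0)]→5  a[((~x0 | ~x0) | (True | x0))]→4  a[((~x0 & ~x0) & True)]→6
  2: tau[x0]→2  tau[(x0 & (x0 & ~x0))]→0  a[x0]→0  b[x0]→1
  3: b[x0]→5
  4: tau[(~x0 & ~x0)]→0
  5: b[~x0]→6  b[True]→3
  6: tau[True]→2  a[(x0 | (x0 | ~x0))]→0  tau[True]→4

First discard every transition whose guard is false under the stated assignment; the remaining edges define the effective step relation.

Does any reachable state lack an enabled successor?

R = {0,3,5}
  0: a→3  tau→3  [2 exit(s)]
  3: b→5  [1 exit(s)]
  5: b→3  [1 exit(s)]

Answer: DEADLOCK-FREE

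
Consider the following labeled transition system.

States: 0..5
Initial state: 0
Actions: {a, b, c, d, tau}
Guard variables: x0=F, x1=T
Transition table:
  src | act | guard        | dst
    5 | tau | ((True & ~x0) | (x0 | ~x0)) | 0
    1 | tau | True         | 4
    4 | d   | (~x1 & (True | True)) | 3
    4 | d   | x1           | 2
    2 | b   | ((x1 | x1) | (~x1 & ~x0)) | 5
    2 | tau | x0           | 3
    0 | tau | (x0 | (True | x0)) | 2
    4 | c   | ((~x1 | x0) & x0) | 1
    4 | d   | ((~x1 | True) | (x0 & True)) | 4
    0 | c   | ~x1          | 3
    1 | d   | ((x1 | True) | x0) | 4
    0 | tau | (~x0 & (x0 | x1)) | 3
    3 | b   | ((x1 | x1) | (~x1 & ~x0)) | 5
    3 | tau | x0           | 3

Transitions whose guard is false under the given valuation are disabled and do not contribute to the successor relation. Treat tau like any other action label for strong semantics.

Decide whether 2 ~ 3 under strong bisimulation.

Answer: BISIMILAR

Working:
Bisimulation quotient by refinement:
  π0 = {{0,1,2,3,4,5}}
  π1 = {{0,5},{1},{2,3},{4}}
  π2 = {{0},{1},{2,3},{4},{5}}
Fixed point at round 3; 5 class(es).
[2]={2,3}  [3]={2,3}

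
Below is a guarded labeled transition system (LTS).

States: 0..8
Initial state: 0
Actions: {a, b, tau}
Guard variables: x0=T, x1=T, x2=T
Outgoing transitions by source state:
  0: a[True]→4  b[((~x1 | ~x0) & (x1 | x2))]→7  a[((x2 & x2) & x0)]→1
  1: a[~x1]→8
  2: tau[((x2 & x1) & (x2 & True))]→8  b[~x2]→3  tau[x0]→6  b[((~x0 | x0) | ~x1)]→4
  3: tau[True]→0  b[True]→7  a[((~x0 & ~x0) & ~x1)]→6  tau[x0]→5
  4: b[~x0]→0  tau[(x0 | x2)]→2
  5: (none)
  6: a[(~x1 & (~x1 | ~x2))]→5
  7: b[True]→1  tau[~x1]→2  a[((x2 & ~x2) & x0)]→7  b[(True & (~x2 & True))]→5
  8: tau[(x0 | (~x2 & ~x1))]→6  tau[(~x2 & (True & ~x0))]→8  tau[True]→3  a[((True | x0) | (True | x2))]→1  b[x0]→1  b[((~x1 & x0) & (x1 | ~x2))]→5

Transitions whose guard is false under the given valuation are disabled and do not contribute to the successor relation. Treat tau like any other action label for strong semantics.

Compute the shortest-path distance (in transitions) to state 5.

Layered search for 5:
  L0 = {0}
  L1 = {1,4}
  L2 = {2}
  L3 = {6,8}
  L4 = {3}
  L5 = {5,7}
5 enters at depth 5; path a·tau·tau·tau·tau

Answer: 5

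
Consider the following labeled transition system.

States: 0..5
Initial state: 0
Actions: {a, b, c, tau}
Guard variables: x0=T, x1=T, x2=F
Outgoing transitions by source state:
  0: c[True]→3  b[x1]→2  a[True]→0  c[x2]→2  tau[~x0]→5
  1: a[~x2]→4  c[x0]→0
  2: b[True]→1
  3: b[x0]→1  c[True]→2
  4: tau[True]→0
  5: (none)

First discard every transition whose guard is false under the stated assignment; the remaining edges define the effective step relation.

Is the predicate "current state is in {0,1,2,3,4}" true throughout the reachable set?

Answer: INVARIANT HOLDS

Analysis:
Inv-set: {0,1,2,3,4}
R = {0,1,2,3,4}
  0: ✓
  1: ✓
  2: ✓
  3: ✓
  4: ✓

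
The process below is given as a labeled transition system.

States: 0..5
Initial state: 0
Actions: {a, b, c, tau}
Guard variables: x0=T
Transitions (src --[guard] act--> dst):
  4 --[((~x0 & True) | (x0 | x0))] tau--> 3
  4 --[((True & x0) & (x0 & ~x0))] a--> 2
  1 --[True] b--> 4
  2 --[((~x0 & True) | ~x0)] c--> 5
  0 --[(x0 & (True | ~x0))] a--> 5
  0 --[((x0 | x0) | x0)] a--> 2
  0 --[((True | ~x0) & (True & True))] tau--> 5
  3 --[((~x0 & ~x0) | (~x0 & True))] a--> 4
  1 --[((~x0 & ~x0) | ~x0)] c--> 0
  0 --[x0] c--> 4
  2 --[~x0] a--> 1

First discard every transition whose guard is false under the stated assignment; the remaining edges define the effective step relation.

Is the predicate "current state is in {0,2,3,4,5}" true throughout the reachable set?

Safe = {0,2,3,4,5}
Reach set: {0,2,3,4,5}
  0: ✓
  2: ✓
  3: ✓
  4: ✓
  5: ✓

Answer: INVARIANT HOLDS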